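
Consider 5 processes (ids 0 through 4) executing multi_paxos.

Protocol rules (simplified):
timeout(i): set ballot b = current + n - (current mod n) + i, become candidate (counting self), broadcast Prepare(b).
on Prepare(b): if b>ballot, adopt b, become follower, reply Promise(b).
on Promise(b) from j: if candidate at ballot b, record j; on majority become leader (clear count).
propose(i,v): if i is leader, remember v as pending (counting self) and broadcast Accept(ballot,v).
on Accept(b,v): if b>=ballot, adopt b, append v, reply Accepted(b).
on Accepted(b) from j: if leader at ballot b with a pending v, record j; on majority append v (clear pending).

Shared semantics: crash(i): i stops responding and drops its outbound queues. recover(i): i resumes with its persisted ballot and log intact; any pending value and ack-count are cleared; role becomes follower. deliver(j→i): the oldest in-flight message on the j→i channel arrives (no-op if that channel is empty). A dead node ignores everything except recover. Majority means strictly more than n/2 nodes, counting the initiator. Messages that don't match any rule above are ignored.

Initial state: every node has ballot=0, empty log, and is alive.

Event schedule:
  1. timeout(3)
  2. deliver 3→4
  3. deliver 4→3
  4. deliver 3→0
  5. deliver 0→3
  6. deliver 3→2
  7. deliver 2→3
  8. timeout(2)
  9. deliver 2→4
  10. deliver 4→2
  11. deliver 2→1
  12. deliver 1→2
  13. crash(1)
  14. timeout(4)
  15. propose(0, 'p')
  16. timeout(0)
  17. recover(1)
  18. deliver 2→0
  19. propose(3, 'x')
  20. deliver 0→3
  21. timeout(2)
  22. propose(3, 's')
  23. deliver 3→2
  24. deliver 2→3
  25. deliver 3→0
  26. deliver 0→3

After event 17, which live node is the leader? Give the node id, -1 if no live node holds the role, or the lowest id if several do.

2

e1 timeout(3): 3[cand,b=8,-]
e2 deliver 3→4: 4[foll,b=8,-]
e3 deliver 4→3: ·
e4 deliver 3→0: 0[foll,b=8,-]
e5 deliver 0→3: 3[lead,b=8,-]
e6 deliver 3→2: 2[foll,b=8,-]
e7 deliver 2→3: ·
e8 timeout(2): 2[cand,b=12,-]
e9 deliver 2→4: 4[foll,b=12,-]
e10 deliver 4→2: ·
e11 deliver 2→1: 1[foll,b=12,-]
e12 deliver 1→2: 2[lead,b=12,-]
e13 crash(1): 1[✗foll,b=12,-]
e14 timeout(4): 4[cand,b=19,-]
e15 propose(0,'p'): ·
e16 timeout(0): 0[cand,b=10,-]
e17 recover(1): 1[foll,b=12,-]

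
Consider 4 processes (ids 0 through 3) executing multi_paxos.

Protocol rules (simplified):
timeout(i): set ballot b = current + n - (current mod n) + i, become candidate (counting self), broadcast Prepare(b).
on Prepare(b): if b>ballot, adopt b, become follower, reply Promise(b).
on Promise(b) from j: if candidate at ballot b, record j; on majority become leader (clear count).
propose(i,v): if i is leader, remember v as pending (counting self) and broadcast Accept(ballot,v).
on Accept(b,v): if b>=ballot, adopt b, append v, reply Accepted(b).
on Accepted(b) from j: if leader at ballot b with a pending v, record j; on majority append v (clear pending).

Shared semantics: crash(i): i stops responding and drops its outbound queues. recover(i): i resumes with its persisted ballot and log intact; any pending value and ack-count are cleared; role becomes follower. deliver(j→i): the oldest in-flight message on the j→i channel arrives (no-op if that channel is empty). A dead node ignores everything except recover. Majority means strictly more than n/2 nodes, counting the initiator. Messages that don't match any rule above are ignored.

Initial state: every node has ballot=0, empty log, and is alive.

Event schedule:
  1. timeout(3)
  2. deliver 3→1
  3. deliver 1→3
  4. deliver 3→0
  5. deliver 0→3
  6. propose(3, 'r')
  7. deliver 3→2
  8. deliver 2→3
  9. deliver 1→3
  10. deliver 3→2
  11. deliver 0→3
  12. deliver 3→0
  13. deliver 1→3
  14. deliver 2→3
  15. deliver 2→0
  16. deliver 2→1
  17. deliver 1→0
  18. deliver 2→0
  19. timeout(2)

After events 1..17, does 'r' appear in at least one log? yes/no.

1. timeout(3):  <3:cand b7 ->
2. deliver 3→1:  <1:foll b7 ->
3. deliver 1→3:  nop
4. deliver 3→0:  <0:foll b7 ->
5. deliver 0→3:  <3:lead b7 ->
6. propose(3,'r'):  nop
7. deliver 3→2:  <2:foll b7 ->
8. deliver 2→3:  nop
9. deliver 1→3:  nop
10. deliver 3→2:  <2:foll b7 r>
11. deliver 0→3:  nop
12. deliver 3→0:  <0:foll b7 r>
13. deliver 1→3:  nop
14. deliver 2→3:  nop
15. deliver 2→0:  nop
16. deliver 2→1:  nop
17. deliver 1→0:  nop

yes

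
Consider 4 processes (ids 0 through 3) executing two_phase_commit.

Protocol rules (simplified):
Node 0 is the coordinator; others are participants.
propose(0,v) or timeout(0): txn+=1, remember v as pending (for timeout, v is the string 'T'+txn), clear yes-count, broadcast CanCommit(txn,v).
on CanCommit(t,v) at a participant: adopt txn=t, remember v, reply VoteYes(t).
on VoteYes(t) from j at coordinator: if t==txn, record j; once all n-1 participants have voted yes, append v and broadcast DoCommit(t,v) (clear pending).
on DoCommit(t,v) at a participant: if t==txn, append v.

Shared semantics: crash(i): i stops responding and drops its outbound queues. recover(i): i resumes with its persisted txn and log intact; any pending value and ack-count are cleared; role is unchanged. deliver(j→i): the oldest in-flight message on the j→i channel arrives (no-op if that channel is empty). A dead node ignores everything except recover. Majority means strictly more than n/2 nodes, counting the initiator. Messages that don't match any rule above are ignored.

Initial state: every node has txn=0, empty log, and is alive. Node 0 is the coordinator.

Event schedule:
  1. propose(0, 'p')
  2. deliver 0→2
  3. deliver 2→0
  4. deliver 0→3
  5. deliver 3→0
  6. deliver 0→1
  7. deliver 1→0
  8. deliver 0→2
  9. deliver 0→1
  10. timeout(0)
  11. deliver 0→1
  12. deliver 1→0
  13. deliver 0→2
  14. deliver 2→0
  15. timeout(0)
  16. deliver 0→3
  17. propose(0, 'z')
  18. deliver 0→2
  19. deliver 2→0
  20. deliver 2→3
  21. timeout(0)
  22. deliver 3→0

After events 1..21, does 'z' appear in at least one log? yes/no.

1. propose(0,'p'):  <0:coor t1 ->
2. deliver 0→2:  <2:part t1 ->
3. deliver 2→0:  nop
4. deliver 0→3:  <3:part t1 ->
5. deliver 3→0:  nop
6. deliver 0→1:  <1:part t1 ->
7. deliver 1→0:  <0:coor t1 p>
8. deliver 0→2:  <2:part t1 p>
9. deliver 0→1:  <1:part t1 p>
10. timeout(0):  <0:coor t2 p>
11. deliver 0→1:  <1:part t2 p>
12. deliver 1→0:  nop
13. deliver 0→2:  <2:part t2 p>
14. deliver 2→0:  nop
15. timeout(0):  <0:coor t3 p>
16. deliver 0→3:  <3:part t1 p>
17. propose(0,'z'):  <0:coor t4 p>
18. deliver 0→2:  <2:part t3 p>
19. deliver 2→0:  nop
20. deliver 2→3:  nop
21. timeout(0):  <0:coor t5 p>

no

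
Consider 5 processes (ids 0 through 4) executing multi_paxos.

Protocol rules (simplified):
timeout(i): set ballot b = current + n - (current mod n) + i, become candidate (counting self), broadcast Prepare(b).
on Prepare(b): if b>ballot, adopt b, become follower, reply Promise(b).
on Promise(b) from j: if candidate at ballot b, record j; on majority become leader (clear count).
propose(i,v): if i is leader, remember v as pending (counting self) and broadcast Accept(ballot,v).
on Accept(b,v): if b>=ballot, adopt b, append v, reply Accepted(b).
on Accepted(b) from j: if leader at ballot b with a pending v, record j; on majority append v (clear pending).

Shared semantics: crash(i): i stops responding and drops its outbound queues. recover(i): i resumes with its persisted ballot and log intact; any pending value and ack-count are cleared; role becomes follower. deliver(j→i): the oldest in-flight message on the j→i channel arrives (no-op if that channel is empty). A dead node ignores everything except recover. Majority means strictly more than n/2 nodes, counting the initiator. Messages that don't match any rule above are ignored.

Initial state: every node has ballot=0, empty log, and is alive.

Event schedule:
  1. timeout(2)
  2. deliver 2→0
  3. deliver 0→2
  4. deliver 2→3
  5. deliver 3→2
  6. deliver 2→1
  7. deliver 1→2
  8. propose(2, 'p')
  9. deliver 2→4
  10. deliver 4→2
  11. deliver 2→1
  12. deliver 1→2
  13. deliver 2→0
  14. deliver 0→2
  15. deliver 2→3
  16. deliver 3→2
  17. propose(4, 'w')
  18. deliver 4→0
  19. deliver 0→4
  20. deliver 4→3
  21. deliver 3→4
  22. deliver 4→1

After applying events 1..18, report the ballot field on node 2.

7

after 1 — timeout(2): n2:cand/b7/[-]
after 2 — deliver 2→0: n0:foll/b7/[-]
after 3 — deliver 0→2: ·
after 4 — deliver 2→3: n3:foll/b7/[-]
after 5 — deliver 3→2: n2:lead/b7/[-]
after 6 — deliver 2→1: n1:foll/b7/[-]
after 7 — deliver 1→2: ·
after 8 — propose(2,'p'): ·
after 9 — deliver 2→4: n4:foll/b7/[-]
after 10 — deliver 4→2: ·
after 11 — deliver 2→1: n1:foll/b7/[p]
after 12 — deliver 1→2: ·
after 13 — deliver 2→0: n0:foll/b7/[p]
after 14 — deliver 0→2: n2:lead/b7/[p]
after 15 — deliver 2→3: n3:foll/b7/[p]
after 16 — deliver 3→2: ·
after 17 — propose(4,'w'): ·
after 18 — deliver 4→0: ·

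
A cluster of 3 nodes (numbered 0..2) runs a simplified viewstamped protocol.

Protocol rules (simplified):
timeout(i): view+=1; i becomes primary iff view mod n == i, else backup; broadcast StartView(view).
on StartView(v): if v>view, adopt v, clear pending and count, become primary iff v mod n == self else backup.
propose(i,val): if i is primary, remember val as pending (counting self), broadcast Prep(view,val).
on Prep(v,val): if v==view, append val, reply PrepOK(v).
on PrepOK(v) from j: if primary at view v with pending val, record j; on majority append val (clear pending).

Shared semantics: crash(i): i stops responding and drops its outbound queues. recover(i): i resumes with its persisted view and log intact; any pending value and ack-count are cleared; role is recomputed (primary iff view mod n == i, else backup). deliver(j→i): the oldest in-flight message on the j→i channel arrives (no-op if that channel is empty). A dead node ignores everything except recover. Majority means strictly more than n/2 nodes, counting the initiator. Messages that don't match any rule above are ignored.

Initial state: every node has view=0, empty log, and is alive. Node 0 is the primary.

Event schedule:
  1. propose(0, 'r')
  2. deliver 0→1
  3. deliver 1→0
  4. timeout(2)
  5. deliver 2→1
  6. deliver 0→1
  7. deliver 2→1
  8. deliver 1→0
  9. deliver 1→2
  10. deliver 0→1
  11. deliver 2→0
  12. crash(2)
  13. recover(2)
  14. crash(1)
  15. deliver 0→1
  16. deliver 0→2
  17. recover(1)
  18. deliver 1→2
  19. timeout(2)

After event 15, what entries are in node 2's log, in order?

step 1 propose(0,'r'): —
step 2 deliver 0→1: 1={back,v=0,log=r}
step 3 deliver 1→0: 0={prim,v=0,log=r}
step 4 timeout(2): 2={back,v=1,log=-}
step 5 deliver 2→1: 1={prim,v=1,log=r}
step 6 deliver 0→1: —
step 7 deliver 2→1: —
step 8 deliver 1→0: —
step 9 deliver 1→2: —
step 10 deliver 0→1: —
step 11 deliver 2→0: 0={back,v=1,log=r}
step 12 crash(2): 2={✗back,v=1,log=-}
step 13 recover(2): 2={back,v=1,log=-}
step 14 crash(1): 1={✗prim,v=1,log=r}
step 15 deliver 0→1: —

empty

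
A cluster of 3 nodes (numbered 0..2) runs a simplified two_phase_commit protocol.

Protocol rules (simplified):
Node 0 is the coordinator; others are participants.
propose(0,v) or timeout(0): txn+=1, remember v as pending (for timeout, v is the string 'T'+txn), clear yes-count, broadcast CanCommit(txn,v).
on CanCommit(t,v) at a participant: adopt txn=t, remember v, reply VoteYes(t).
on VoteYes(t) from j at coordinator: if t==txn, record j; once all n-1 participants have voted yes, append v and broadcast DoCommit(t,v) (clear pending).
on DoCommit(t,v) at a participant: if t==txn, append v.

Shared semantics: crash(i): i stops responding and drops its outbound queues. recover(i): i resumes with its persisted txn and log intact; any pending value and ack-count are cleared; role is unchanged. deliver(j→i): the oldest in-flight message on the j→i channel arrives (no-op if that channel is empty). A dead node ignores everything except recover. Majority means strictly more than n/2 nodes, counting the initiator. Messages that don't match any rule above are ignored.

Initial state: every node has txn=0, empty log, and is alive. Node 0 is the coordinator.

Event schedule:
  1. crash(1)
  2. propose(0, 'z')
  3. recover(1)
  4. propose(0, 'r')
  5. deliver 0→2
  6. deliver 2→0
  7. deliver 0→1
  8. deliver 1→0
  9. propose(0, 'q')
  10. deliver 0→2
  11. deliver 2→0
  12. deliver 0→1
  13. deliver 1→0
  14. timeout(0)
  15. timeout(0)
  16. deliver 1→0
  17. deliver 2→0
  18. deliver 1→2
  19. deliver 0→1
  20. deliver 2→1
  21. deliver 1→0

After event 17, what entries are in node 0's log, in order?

empty

e1 crash(1): 1[✗part,t=0,-]
e2 propose(0,'z'): 0[coor,t=1,-]
e3 recover(1): 1[part,t=0,-]
e4 propose(0,'r'): 0[coor,t=2,-]
e5 deliver 0→2: 2[part,t=1,-]
e6 deliver 2→0: ·
e7 deliver 0→1: 1[part,t=1,-]
e8 deliver 1→0: ·
e9 propose(0,'q'): 0[coor,t=3,-]
e10 deliver 0→2: 2[part,t=2,-]
e11 deliver 2→0: ·
e12 deliver 0→1: 1[part,t=2,-]
e13 deliver 1→0: ·
e14 timeout(0): 0[coor,t=4,-]
e15 timeout(0): 0[coor,t=5,-]
e16 deliver 1→0: ·
e17 deliver 2→0: ·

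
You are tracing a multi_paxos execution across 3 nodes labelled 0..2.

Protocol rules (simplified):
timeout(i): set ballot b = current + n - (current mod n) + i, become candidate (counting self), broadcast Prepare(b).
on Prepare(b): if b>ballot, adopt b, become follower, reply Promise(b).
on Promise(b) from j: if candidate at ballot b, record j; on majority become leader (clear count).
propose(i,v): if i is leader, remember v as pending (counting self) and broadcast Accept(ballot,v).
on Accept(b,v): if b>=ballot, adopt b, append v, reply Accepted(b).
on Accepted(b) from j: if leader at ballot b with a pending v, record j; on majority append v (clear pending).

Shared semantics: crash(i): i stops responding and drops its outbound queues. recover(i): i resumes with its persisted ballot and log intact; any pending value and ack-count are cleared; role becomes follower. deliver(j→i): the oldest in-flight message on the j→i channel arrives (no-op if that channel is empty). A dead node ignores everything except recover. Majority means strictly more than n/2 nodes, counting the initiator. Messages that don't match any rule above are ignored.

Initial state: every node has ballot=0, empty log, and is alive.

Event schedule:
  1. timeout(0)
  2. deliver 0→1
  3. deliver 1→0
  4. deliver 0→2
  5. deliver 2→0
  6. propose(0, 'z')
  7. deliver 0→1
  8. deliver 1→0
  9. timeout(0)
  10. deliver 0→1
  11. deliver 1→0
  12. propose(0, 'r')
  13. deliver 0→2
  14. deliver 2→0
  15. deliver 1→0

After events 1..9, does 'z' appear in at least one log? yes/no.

[1] timeout(0) → N0(cand b3 [-])
[2] deliver 0→1 → N1(foll b3 [-])
[3] deliver 1→0 → N0(lead b3 [-])
[4] deliver 0→2 → N2(foll b3 [-])
[5] deliver 2→0 → ∅
[6] propose(0,'z') → ∅
[7] deliver 0→1 → N1(foll b3 [z])
[8] deliver 1→0 → N0(lead b3 [z])
[9] timeout(0) → N0(cand b6 [z])

yes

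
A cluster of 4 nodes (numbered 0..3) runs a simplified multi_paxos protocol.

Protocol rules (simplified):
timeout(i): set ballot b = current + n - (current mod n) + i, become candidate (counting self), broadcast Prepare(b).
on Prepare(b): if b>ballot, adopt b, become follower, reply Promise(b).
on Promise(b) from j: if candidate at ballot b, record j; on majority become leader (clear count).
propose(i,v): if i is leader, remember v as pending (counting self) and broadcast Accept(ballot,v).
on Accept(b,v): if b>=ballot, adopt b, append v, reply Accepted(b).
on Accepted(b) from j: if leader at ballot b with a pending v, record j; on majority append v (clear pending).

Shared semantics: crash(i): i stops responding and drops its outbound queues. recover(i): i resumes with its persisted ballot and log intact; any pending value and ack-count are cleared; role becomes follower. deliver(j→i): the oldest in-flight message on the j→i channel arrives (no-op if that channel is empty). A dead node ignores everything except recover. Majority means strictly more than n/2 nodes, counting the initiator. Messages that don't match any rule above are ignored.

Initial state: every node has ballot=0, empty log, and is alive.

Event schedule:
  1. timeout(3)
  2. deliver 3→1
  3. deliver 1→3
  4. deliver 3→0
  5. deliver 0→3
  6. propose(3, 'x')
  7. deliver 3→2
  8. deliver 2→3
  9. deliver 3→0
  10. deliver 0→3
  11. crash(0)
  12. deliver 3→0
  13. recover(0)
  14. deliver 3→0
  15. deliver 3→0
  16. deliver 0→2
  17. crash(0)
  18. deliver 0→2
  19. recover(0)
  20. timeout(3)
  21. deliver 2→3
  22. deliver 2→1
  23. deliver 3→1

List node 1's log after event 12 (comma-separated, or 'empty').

e1 timeout(3): 3[cand,b=7,-]
e2 deliver 3→1: 1[foll,b=7,-]
e3 deliver 1→3: ·
e4 deliver 3→0: 0[foll,b=7,-]
e5 deliver 0→3: 3[lead,b=7,-]
e6 propose(3,'x'): ·
e7 deliver 3→2: 2[foll,b=7,-]
e8 deliver 2→3: ·
e9 deliver 3→0: 0[foll,b=7,x]
e10 deliver 0→3: ·
e11 crash(0): 0[✗foll,b=7,x]
e12 deliver 3→0: ·

empty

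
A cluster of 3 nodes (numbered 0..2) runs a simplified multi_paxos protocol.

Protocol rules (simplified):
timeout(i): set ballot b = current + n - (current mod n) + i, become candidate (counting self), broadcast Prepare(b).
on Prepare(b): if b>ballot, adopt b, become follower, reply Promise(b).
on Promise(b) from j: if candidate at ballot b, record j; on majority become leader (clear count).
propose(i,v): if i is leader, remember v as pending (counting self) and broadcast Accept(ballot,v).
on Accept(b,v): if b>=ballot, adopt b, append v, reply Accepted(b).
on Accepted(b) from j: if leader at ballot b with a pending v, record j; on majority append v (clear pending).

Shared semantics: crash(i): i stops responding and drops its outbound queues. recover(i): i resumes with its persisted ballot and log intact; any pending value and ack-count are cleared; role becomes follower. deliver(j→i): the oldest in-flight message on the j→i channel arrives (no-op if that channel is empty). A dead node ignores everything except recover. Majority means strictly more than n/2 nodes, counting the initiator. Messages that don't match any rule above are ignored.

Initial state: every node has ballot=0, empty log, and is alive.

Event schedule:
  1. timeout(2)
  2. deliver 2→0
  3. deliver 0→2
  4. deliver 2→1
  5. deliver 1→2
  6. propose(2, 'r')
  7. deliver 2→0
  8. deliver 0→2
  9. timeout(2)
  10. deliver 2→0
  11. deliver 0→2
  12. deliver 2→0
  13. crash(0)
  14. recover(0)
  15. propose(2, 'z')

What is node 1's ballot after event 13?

5

[1] timeout(2) → N2(cand b5 [-])
[2] deliver 2→0 → N0(foll b5 [-])
[3] deliver 0→2 → N2(lead b5 [-])
[4] deliver 2→1 → N1(foll b5 [-])
[5] deliver 1→2 → ∅
[6] propose(2,'r') → ∅
[7] deliver 2→0 → N0(foll b5 [r])
[8] deliver 0→2 → N2(lead b5 [r])
[9] timeout(2) → N2(cand b8 [r])
[10] deliver 2→0 → N0(foll b8 [r])
[11] deliver 0→2 → N2(lead b8 [r])
[12] deliver 2→0 → ∅
[13] crash(0) → N0(✗foll b8 [r])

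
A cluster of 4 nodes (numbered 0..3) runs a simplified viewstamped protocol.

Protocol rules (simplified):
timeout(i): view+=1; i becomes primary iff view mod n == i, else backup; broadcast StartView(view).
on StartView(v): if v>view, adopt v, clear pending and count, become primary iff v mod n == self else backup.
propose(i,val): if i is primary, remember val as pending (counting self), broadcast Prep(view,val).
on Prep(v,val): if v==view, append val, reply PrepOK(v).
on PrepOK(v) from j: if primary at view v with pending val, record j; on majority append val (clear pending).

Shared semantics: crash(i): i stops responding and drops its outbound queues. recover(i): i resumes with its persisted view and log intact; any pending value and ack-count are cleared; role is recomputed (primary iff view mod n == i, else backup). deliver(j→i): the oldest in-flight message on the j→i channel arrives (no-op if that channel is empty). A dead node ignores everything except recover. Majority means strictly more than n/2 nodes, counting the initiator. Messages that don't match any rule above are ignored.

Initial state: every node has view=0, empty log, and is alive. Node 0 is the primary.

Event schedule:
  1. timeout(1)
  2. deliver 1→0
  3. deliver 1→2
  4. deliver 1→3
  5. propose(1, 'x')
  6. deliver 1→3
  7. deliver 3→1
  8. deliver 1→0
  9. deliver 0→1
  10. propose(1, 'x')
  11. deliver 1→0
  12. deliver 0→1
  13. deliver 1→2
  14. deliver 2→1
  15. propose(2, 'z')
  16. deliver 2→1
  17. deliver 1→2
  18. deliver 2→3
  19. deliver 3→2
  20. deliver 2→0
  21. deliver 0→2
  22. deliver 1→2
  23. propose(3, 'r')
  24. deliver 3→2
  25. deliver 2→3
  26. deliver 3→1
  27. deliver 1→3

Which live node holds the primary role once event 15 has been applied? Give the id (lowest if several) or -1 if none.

[1] timeout(1) → N1(prim v1 [-])
[2] deliver 1→0 → N0(back v1 [-])
[3] deliver 1→2 → N2(back v1 [-])
[4] deliver 1→3 → N3(back v1 [-])
[5] propose(1,'x') → ∅
[6] deliver 1→3 → N3(back v1 [x])
[7] deliver 3→1 → ∅
[8] deliver 1→0 → N0(back v1 [x])
[9] deliver 0→1 → N1(prim v1 [x])
[10] propose(1,'x') → ∅
[11] deliver 1→0 → N0(back v1 [x,x])
[12] deliver 0→1 → ∅
[13] deliver 1→2 → N2(back v1 [x])
[14] deliver 2→1 → N1(prim v1 [x,x])
[15] propose(2,'z') → ∅

1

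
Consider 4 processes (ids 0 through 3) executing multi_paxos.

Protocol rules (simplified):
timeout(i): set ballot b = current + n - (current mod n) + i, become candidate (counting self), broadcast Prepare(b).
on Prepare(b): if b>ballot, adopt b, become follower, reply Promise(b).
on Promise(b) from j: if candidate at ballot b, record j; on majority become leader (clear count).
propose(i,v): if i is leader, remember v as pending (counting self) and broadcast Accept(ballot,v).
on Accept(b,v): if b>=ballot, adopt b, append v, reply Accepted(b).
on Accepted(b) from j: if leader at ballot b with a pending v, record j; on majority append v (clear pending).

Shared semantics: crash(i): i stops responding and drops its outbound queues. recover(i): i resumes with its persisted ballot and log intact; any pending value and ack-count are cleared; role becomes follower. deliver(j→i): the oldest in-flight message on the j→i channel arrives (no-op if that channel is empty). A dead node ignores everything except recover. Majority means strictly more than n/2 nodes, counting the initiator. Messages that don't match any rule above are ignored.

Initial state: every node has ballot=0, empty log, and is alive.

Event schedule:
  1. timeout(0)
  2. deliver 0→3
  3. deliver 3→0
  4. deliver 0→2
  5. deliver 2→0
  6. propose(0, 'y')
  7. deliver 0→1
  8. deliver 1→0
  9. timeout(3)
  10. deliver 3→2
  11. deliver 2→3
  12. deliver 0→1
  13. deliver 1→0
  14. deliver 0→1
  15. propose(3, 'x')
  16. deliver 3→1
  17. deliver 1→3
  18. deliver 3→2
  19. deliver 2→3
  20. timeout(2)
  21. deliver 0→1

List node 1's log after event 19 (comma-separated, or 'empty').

y

step 1 timeout(0): 0={cand,b=4,log=-}
step 2 deliver 0→3: 3={foll,b=4,log=-}
step 3 deliver 3→0: —
step 4 deliver 0→2: 2={foll,b=4,log=-}
step 5 deliver 2→0: 0={lead,b=4,log=-}
step 6 propose(0,'y'): —
step 7 deliver 0→1: 1={foll,b=4,log=-}
step 8 deliver 1→0: —
step 9 timeout(3): 3={cand,b=11,log=-}
step 10 deliver 3→2: 2={foll,b=11,log=-}
step 11 deliver 2→3: —
step 12 deliver 0→1: 1={foll,b=4,log=y}
step 13 deliver 1→0: —
step 14 deliver 0→1: —
step 15 propose(3,'x'): —
step 16 deliver 3→1: 1={foll,b=11,log=y}
step 17 deliver 1→3: 3={lead,b=11,log=-}
step 18 deliver 3→2: —
step 19 deliver 2→3: —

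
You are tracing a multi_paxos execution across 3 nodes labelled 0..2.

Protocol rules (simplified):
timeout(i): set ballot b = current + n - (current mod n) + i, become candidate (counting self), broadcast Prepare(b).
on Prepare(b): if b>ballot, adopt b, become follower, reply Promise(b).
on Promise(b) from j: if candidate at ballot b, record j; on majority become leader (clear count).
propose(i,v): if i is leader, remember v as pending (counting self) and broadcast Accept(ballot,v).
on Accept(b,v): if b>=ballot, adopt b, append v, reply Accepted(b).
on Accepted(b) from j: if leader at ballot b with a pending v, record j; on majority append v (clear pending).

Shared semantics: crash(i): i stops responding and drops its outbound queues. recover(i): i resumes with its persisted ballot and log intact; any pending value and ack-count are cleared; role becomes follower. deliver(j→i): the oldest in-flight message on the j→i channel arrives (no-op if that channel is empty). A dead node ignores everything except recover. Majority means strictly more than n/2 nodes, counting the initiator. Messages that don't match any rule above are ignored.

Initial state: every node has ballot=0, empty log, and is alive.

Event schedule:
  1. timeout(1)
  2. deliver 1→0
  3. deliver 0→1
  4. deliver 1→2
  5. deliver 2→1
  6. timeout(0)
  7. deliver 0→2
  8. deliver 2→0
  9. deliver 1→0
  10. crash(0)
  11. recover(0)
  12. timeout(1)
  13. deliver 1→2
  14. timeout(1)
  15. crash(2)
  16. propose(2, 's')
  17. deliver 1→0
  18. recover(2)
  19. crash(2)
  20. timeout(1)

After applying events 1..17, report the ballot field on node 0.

7

after 1 — timeout(1): n1:cand/b4/[-]
after 2 — deliver 1→0: n0:foll/b4/[-]
after 3 — deliver 0→1: n1:lead/b4/[-]
after 4 — deliver 1→2: n2:foll/b4/[-]
after 5 — deliver 2→1: ·
after 6 — timeout(0): n0:cand/b6/[-]
after 7 — deliver 0→2: n2:foll/b6/[-]
after 8 — deliver 2→0: n0:lead/b6/[-]
after 9 — deliver 1→0: ·
after 10 — crash(0): n0:✗lead/b6/[-]
after 11 — recover(0): n0:foll/b6/[-]
after 12 — timeout(1): n1:cand/b7/[-]
after 13 — deliver 1→2: n2:foll/b7/[-]
after 14 — timeout(1): n1:cand/b10/[-]
after 15 — crash(2): n2:✗foll/b7/[-]
after 16 — propose(2,'s'): ·
after 17 — deliver 1→0: n0:foll/b7/[-]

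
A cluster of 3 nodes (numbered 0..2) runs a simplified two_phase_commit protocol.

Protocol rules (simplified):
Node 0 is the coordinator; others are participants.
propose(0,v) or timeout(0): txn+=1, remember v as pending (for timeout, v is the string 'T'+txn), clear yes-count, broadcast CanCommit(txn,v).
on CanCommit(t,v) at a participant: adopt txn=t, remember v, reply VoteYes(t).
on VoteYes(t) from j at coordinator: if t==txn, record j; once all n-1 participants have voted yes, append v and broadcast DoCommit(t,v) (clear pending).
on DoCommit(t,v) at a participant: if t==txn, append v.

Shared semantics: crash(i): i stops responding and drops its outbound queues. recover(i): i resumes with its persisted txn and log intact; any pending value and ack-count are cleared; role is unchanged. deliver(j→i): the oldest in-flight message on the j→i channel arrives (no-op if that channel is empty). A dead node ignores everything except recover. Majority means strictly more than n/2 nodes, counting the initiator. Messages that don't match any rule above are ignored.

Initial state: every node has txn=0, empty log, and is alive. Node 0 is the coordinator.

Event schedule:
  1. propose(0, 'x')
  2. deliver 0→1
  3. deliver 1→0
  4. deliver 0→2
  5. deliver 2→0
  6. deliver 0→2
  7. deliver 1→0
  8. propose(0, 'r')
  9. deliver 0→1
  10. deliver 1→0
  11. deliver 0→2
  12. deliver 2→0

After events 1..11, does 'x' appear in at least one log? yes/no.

e1 propose(0,'x'): 0[coor,t=1,-]
e2 deliver 0→1: 1[part,t=1,-]
e3 deliver 1→0: ·
e4 deliver 0→2: 2[part,t=1,-]
e5 deliver 2→0: 0[coor,t=1,x]
e6 deliver 0→2: 2[part,t=1,x]
e7 deliver 1→0: ·
e8 propose(0,'r'): 0[coor,t=2,x]
e9 deliver 0→1: 1[part,t=1,x]
e10 deliver 1→0: ·
e11 deliver 0→2: 2[part,t=2,x]

yes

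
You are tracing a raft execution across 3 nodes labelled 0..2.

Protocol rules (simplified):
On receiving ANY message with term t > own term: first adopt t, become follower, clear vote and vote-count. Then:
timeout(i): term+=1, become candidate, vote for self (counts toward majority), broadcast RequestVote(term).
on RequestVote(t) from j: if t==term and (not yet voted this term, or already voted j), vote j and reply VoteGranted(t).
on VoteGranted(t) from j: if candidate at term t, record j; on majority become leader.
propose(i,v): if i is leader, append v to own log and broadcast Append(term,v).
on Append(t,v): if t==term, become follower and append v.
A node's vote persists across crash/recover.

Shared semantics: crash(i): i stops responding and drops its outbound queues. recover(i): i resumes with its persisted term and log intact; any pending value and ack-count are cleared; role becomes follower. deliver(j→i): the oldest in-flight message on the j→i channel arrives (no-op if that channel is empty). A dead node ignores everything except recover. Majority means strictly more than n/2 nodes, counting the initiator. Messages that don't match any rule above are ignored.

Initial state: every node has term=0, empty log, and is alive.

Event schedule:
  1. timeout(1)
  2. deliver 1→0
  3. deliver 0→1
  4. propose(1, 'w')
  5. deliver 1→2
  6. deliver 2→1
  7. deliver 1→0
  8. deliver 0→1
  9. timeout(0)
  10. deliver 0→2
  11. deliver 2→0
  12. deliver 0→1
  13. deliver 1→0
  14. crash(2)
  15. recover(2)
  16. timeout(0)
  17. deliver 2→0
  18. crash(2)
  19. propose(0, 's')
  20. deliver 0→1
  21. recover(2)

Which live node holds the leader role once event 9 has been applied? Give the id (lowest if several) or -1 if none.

1

after 1 — timeout(1): n1:cand/t1/[-]
after 2 — deliver 1→0: n0:foll/t1/[-]
after 3 — deliver 0→1: n1:lead/t1/[-]
after 4 — propose(1,'w'): n1:lead/t1/[w]
after 5 — deliver 1→2: n2:foll/t1/[-]
after 6 — deliver 2→1: ·
after 7 — deliver 1→0: n0:foll/t1/[w]
after 8 — deliver 0→1: ·
after 9 — timeout(0): n0:cand/t2/[w]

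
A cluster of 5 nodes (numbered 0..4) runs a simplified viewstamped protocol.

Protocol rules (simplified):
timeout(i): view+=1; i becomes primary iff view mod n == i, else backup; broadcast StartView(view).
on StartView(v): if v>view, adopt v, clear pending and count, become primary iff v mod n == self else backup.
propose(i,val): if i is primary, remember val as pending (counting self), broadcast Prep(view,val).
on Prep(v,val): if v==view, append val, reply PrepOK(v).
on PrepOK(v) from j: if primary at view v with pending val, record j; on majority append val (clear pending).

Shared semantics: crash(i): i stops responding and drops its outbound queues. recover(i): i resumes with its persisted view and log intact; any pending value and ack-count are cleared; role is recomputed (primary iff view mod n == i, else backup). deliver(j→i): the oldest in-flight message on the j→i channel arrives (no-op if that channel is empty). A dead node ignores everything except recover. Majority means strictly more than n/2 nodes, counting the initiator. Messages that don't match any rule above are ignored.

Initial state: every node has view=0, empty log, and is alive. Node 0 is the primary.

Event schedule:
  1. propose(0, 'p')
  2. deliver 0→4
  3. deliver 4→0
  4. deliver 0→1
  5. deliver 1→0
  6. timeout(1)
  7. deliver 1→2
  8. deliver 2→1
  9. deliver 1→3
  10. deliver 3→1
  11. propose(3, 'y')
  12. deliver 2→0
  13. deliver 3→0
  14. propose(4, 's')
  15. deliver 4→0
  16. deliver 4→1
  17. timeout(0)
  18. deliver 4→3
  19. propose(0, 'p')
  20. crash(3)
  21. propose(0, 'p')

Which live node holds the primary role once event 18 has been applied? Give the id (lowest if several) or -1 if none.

e1 propose(0,'p'): ·
e2 deliver 0→4: 4[back,v=0,p]
e3 deliver 4→0: ·
e4 deliver 0→1: 1[back,v=0,p]
e5 deliver 1→0: 0[prim,v=0,p]
e6 timeout(1): 1[prim,v=1,p]
e7 deliver 1→2: 2[back,v=1,-]
e8 deliver 2→1: ·
e9 deliver 1→3: 3[back,v=1,-]
e10 deliver 3→1: ·
e11 propose(3,'y'): ·
e12 deliver 2→0: ·
e13 deliver 3→0: ·
e14 propose(4,'s'): ·
e15 deliver 4→0: ·
e16 deliver 4→1: ·
e17 timeout(0): 0[back,v=1,p]
e18 deliver 4→3: ·

1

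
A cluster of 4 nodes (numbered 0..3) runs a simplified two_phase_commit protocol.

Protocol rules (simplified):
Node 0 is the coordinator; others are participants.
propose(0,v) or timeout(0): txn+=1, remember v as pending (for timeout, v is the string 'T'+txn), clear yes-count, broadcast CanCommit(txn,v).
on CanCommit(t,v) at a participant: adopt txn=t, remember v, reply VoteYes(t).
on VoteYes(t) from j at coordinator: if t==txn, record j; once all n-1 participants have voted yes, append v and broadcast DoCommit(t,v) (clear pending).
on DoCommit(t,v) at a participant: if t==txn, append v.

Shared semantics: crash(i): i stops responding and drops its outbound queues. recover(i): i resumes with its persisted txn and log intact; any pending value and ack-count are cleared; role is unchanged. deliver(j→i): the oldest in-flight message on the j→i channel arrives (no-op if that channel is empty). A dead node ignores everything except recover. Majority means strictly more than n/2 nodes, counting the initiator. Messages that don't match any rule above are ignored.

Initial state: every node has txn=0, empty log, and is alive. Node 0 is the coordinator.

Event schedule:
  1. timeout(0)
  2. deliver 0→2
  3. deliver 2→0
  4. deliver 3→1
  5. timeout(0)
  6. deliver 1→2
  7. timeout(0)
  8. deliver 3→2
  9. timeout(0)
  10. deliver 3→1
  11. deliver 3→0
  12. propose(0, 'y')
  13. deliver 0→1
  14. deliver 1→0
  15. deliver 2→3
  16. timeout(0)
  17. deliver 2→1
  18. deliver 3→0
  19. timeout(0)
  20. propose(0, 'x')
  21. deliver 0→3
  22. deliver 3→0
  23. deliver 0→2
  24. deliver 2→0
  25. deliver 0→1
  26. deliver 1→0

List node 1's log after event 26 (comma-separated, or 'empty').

after 1 — timeout(0): n0:coor/t1/[-]
after 2 — deliver 0→2: n2:part/t1/[-]
after 3 — deliver 2→0: ·
after 4 — deliver 3→1: ·
after 5 — timeout(0): n0:coor/t2/[-]
after 6 — deliver 1→2: ·
after 7 — timeout(0): n0:coor/t3/[-]
after 8 — deliver 3→2: ·
after 9 — timeout(0): n0:coor/t4/[-]
after 10 — deliver 3→1: ·
after 11 — deliver 3→0: ·
after 12 — propose(0,'y'): n0:coor/t5/[-]
after 13 — deliver 0→1: n1:part/t1/[-]
after 14 — deliver 1→0: ·
after 15 — deliver 2→3: ·
after 16 — timeout(0): n0:coor/t6/[-]
after 17 — deliver 2→1: ·
after 18 — deliver 3→0: ·
after 19 — timeout(0): n0:coor/t7/[-]
after 20 — propose(0,'x'): n0:coor/t8/[-]
after 21 — deliver 0→3: n3:part/t1/[-]
after 22 — deliver 3→0: ·
after 23 — deliver 0→2: n2:part/t2/[-]
after 24 — deliver 2→0: ·
after 25 — deliver 0→1: n1:part/t2/[-]
after 26 — deliver 1→0: ·

empty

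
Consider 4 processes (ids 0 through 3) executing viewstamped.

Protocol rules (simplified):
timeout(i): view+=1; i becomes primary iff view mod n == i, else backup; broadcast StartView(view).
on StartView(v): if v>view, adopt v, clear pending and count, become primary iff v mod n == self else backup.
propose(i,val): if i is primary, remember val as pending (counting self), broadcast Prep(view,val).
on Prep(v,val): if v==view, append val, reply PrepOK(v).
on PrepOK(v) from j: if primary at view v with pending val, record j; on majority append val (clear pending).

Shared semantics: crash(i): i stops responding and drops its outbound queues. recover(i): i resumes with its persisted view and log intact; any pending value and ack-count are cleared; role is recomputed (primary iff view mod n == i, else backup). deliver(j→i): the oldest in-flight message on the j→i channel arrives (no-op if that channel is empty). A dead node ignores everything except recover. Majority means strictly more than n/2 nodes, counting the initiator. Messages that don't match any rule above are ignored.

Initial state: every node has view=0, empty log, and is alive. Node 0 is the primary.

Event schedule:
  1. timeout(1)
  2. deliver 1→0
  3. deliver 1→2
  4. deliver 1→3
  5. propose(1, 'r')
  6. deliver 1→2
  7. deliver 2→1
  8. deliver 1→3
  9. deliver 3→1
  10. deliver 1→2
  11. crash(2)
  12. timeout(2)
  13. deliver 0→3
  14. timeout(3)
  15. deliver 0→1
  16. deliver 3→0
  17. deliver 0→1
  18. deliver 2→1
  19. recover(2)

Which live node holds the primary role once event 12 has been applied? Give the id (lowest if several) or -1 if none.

1

after 1 — timeout(1): n1:prim/v1/[-]
after 2 — deliver 1→0: n0:back/v1/[-]
after 3 — deliver 1→2: n2:back/v1/[-]
after 4 — deliver 1→3: n3:back/v1/[-]
after 5 — propose(1,'r'): ·
after 6 — deliver 1→2: n2:back/v1/[r]
after 7 — deliver 2→1: ·
after 8 — deliver 1→3: n3:back/v1/[r]
after 9 — deliver 3→1: n1:prim/v1/[r]
after 10 — deliver 1→2: ·
after 11 — crash(2): n2:✗back/v1/[r]
after 12 — timeout(2): ·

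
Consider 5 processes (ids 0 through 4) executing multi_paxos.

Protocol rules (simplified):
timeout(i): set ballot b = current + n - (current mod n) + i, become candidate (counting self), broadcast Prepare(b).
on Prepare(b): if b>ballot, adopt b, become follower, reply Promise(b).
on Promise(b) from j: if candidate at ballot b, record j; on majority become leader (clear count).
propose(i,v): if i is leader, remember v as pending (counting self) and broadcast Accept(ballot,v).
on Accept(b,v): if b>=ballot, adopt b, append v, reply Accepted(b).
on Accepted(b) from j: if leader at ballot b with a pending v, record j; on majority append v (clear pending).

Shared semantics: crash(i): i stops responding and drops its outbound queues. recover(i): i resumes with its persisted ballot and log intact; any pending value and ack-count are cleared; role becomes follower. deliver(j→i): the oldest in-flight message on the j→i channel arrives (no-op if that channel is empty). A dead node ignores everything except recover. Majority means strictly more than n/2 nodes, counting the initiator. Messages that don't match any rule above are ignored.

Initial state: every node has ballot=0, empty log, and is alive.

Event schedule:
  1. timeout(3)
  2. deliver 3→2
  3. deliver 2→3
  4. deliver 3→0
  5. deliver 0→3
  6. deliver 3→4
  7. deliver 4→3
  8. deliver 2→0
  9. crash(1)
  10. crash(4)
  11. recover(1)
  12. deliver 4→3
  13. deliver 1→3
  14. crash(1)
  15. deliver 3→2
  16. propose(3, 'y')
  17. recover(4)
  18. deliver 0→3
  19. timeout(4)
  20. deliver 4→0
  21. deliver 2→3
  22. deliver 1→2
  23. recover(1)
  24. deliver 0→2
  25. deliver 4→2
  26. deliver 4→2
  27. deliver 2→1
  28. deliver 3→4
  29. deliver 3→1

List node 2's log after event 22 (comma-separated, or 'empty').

step 1 timeout(3): 3={cand,b=8,log=-}
step 2 deliver 3→2: 2={foll,b=8,log=-}
step 3 deliver 2→3: —
step 4 deliver 3→0: 0={foll,b=8,log=-}
step 5 deliver 0→3: 3={lead,b=8,log=-}
step 6 deliver 3→4: 4={foll,b=8,log=-}
step 7 deliver 4→3: —
step 8 deliver 2→0: —
step 9 crash(1): 1={✗foll,b=0,log=-}
step 10 crash(4): 4={✗foll,b=8,log=-}
step 11 recover(1): 1={foll,b=0,log=-}
step 12 deliver 4→3: —
step 13 deliver 1→3: —
step 14 crash(1): 1={✗foll,b=0,log=-}
step 15 deliver 3→2: —
step 16 propose(3,'y'): —
step 17 recover(4): 4={foll,b=8,log=-}
step 18 deliver 0→3: —
step 19 timeout(4): 4={cand,b=14,log=-}
step 20 deliver 4→0: 0={foll,b=14,log=-}
step 21 deliver 2→3: —
step 22 deliver 1→2: —

empty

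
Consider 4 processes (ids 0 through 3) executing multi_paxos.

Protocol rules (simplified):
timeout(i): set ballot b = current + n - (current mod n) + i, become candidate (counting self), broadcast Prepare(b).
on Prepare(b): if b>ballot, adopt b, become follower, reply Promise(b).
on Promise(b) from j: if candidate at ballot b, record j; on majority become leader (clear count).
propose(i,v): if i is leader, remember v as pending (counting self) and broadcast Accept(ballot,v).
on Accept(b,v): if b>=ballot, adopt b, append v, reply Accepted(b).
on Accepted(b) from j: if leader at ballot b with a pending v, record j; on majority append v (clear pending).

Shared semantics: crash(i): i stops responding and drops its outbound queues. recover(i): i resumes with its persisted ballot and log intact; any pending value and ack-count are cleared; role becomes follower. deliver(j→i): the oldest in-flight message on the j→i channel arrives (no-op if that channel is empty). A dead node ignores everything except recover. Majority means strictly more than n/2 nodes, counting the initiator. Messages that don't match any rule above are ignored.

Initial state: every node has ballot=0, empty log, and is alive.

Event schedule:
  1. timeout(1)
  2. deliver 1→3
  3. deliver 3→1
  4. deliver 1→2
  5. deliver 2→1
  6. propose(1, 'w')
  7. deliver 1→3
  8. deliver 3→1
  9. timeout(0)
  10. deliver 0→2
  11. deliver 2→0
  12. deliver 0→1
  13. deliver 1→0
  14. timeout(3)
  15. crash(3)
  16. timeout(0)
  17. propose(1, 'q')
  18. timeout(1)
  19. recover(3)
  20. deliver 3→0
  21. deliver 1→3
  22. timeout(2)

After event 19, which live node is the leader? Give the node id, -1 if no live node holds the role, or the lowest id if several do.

-1

[1] timeout(1) → N1(cand b5 [-])
[2] deliver 1→3 → N3(foll b5 [-])
[3] deliver 3→1 → ∅
[4] deliver 1→2 → N2(foll b5 [-])
[5] deliver 2→1 → N1(lead b5 [-])
[6] propose(1,'w') → ∅
[7] deliver 1→3 → N3(foll b5 [w])
[8] deliver 3→1 → ∅
[9] timeout(0) → N0(cand b4 [-])
[10] deliver 0→2 → ∅
[11] deliver 2→0 → ∅
[12] deliver 0→1 → ∅
[13] deliver 1→0 → N0(foll b5 [-])
[14] timeout(3) → N3(cand b11 [w])
[15] crash(3) → N3(✗cand b11 [w])
[16] timeout(0) → N0(cand b8 [-])
[17] propose(1,'q') → ∅
[18] timeout(1) → N1(cand b9 [-])
[19] recover(3) → N3(foll b11 [w])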